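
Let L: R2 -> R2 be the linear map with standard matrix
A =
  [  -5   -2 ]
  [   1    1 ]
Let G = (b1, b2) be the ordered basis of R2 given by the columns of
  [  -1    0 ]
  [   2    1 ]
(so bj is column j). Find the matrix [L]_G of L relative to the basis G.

[[-1, 2], [3, -3]]

With P the matrix whose columns are b1, b2, [L]_G = P^(-1) A P.
Column by column: L(b1) = A b1 = (1, 1); its G-coordinates (-1, 3) give column 1.
Continuing for each basis vector yields [L]_G = [[-1, 2], [3, -3]].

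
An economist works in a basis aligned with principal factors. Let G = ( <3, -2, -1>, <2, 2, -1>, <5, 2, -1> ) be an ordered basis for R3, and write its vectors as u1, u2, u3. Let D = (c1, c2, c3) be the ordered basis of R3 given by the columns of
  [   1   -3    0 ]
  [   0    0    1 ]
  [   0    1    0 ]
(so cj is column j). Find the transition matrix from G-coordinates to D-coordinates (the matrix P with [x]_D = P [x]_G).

Let M have columns uj and N have columns cj. Then for every x, N [x]_D = x = M [x]_G, so P = N^(-1) M.
Since det N = -1, N^(-1) has integer entries; multiplying gives P = [[0, -1, 2], [-1, -1, -1], [-2, 2, 2]].

[[0, -1, 2], [-1, -1, -1], [-2, 2, 2]]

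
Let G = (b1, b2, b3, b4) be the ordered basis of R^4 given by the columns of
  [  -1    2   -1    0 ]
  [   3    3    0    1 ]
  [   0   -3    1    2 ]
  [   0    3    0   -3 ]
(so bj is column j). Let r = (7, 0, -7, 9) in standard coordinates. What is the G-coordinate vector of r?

We seek scalars with c_1 b1 + ... + c_4 b4 = r; equivalently solve M c = r where the columns of M are b1, ..., b4.
Gaussian elimination on [M | r] yields c = (-3, 3, 2, 0).
Check: -3b1 + 3b2 + 2b3 + 0·b4 = (7, 0, -7, 9).

(-3, 3, 2, 0)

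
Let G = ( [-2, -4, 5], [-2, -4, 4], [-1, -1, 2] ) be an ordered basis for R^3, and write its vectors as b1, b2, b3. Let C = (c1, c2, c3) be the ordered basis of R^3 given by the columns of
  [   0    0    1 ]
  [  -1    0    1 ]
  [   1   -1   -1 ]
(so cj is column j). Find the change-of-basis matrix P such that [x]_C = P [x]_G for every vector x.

Take x = bj: its G-coordinates are the j-th standard unit vector, so P e_j — column j of P — equals [bj]_C.
b1 = 2c1 - c2 - 2c3, giving column 1 = [2, -1, -2]; repeating for each j gives P = [[2, 2, 0], [-1, 0, -1], [-2, -2, -1]].

[[2, 2, 0], [-1, 0, -1], [-2, -2, -1]]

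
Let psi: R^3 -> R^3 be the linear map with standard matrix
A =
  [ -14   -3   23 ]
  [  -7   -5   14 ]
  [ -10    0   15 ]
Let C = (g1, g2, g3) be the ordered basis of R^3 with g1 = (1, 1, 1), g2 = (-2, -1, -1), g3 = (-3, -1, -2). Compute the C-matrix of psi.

With P the matrix whose columns are g1, ..., g3, [psi]_C = P^(-1) A P.
Column by column: psi(g1) = A g1 = (6, 2, 5); its C-coordinates (1, 2, -3) give column 1.
Continuing for each basis vector yields [psi]_C = [[1, 2, -1], [2, -3, 3], [-3, 0, -2]].

[[1, 2, -1], [2, -3, 3], [-3, 0, -2]]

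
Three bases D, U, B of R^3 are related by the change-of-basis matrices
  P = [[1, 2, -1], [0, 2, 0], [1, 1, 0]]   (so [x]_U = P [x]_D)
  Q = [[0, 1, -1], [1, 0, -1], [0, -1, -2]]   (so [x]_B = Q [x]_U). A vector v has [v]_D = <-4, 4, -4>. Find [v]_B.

<8, 8, -8>

Composing the changes, [v]_B = Q P [v]_D.
Q P = [[-1, 1, 0], [0, 1, -1], [-2, -4, 0]]; applying this to <-4, 4, -4> gives <8, 8, -8>.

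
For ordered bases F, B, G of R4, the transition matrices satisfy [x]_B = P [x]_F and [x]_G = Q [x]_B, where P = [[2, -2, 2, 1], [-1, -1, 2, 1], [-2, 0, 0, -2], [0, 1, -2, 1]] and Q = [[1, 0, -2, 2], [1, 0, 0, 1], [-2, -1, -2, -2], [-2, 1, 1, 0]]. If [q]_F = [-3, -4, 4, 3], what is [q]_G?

[-5, 4, -26, -8]

Apply P to get B-coordinates [13, 18, 0, -9], then Q to get G-coordinates.
The result is [q]_G = [-5, 4, -26, -8].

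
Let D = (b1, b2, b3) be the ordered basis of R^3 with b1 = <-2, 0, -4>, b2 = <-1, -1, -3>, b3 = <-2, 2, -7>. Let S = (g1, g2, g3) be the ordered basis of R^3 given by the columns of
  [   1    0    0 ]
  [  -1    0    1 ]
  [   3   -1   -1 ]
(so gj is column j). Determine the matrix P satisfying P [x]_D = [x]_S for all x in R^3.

[[-2, -1, -2], [0, 2, 1], [-2, -2, 0]]

Column j of P is [bj]_S, since P maps D-coordinates to S-coordinates.
Expressing b1 in S: b1 = -2g1 + 0·g2 - 2g3, so column 1 of P is <-2, 0, -2>.
Doing the same for each bj gives P = [[-2, -1, -2], [0, 2, 1], [-2, -2, 0]].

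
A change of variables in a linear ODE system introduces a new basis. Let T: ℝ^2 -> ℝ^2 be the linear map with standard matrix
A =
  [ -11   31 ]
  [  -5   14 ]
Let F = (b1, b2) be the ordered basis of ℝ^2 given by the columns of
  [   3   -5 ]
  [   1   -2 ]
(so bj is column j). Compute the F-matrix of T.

The j-th column of [T]_F is [T(bj)]_F.
T(b1) = A b1 = <-2, -1> = b1 + b2, so column 1 is <1, 1>.
Repeating for b2 and assembling the columns gives [[1, 1], [1, 2]].

[[1, 1], [1, 2]]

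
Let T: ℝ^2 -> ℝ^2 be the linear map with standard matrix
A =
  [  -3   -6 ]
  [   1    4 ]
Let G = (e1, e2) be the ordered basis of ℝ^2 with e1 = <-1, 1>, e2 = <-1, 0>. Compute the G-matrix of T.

The j-th column of [T]_G is [T(ej)]_G.
T(e1) = A e1 = <-3, 3> = 3e1 + 0·e2, so column 1 is <3, 0>.
Repeating for e2 and assembling the columns gives [[3, -1], [0, -2]].

[[3, -1], [0, -2]]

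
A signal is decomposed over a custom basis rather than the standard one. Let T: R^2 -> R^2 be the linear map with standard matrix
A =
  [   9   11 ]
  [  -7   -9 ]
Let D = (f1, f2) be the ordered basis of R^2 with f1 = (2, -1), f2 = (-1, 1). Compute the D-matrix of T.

[[2, 0], [-3, -2]]

Let P have columns f1, f2. Then [T]_D = P^(-1) A P.
Here det P = 1, so P^(-1) is integer; computing A P first and then P^(-1)(A P) gives [[2, 0], [-3, -2]].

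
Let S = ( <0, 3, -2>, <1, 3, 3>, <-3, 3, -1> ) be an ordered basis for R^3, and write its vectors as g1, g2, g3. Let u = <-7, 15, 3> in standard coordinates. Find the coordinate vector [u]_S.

Write u = c_1 g1 + ... + c_3 g3 and solve for the c_i.
Solving this 3x3 system gives c = (0, 2, 3).
Check: 0·g1 + 2g2 + 3g3 = <-7, 15, 3>.

<0, 2, 3>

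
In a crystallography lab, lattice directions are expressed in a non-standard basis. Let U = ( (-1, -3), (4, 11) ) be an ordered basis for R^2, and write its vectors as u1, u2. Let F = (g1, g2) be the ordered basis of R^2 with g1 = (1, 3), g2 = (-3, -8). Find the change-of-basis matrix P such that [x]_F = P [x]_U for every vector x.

[[-1, 1], [0, -1]]

Take x = uj: its U-coordinates are the j-th standard unit vector, so P e_j — column j of P — equals [uj]_F.
u1 = -g1 + 0·g2, giving column 1 = (-1, 0); repeating for each j gives P = [[-1, 1], [0, -1]].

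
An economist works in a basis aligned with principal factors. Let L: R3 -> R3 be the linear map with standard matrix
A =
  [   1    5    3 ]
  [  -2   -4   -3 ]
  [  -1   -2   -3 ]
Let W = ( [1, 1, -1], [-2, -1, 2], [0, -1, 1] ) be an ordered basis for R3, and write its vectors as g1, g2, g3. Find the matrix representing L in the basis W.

[[-3, -1, -2], [-3, 0, 0], [3, -3, -3]]

Let P have columns g1, ..., g3. Then [L]_W = P^(-1) A P.
Here det P = 1, so P^(-1) is integer; computing A P first and then P^(-1)(A P) gives [[-3, -1, -2], [-3, 0, 0], [3, -3, -3]].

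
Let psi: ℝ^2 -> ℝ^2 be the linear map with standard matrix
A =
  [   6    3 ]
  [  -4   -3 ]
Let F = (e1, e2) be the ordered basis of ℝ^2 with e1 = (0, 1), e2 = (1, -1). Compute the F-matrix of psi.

[[0, 2], [3, 3]]

The j-th column of [psi]_F is [psi(ej)]_F.
psi(e1) = A e1 = (3, -3) = 0·e1 + 3e2, so column 1 is (0, 3).
Repeating for e2 and assembling the columns gives [[0, 2], [3, 3]].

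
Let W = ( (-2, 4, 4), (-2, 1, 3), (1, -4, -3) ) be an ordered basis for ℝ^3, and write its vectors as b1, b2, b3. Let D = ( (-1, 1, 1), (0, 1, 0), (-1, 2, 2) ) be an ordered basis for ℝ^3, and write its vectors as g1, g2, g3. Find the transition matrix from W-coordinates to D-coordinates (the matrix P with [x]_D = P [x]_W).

Column j of P is [bj]_D, since P maps W-coordinates to D-coordinates.
Expressing b1 in D: b1 = 0·g1 + 0·g2 + 2g3, so column 1 of P is (0, 0, 2).
Doing the same for each bj gives P = [[0, 1, 1], [0, -2, -1], [2, 1, -2]].

[[0, 1, 1], [0, -2, -1], [2, 1, -2]]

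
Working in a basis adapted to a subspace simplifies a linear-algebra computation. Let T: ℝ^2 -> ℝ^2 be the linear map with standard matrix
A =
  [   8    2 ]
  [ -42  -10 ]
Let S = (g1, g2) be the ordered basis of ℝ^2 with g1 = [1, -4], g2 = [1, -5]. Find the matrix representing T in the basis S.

With P the matrix whose columns are g1, g2, [T]_S = P^(-1) A P.
Column by column: T(g1) = A g1 = [0, -2]; its S-coordinates [-2, 2] give column 1.
Continuing for each basis vector yields [T]_S = [[-2, -2], [2, 0]].

[[-2, -2], [2, 0]]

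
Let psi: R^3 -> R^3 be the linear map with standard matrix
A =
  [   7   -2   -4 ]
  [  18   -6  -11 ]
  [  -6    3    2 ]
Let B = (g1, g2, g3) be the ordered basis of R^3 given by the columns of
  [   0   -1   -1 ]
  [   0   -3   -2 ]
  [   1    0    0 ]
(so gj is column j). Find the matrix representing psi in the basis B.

[[2, -3, 0], [3, -2, 0], [1, 3, 3]]

Let P have columns g1, ..., g3. Then [psi]_B = P^(-1) A P.
Here det P = -1, so P^(-1) is integer; computing A P first and then P^(-1)(A P) gives [[2, -3, 0], [3, -2, 0], [1, 3, 3]].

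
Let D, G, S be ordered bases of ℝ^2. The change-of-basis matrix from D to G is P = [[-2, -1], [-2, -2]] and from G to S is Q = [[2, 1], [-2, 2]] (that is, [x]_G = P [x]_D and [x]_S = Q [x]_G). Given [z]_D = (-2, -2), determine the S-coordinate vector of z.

(20, 4)

Composing the changes, [z]_S = Q P [z]_D.
Q P = [[-6, -4], [0, -2]]; applying this to (-2, -2) gives (20, 4).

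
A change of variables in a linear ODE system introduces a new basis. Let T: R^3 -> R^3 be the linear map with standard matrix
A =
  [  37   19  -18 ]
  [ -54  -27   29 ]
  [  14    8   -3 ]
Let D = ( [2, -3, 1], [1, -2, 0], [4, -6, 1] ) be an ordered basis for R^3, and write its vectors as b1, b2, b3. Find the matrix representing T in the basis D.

[[2, -2, 3], [-1, 3, 2], [-1, 0, 2]]

With P the matrix whose columns are b1, ..., b3, [T]_D = P^(-1) A P.
Column by column: T(b1) = A b1 = [-1, 2, 1]; its D-coordinates [2, -1, -1] give column 1.
Continuing for each basis vector yields [T]_D = [[2, -2, 3], [-1, 3, 2], [-1, 0, 2]].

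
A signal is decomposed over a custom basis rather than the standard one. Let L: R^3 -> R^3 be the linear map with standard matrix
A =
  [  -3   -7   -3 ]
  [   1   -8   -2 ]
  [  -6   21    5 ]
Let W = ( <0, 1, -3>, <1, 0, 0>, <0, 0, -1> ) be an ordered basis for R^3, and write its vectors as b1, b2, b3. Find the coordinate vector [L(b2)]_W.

<1, -3, 3>

Column 2 of [L]_W is the W-coordinate vector of L(b2).
In standard coordinates L(b2) = A b2 = <-3, 1, -6>.
Converting to W: <-3, 1, -6> = b1 - 3b2 + 3b3, so the coordinate vector is <1, -3, 3>.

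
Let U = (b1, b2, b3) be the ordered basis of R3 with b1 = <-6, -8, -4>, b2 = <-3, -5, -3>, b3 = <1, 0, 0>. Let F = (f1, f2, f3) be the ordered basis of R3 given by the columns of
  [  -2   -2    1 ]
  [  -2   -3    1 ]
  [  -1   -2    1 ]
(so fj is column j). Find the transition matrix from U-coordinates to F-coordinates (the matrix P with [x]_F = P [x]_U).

Column j of P is [bj]_F, since P maps U-coordinates to F-coordinates.
Expressing b1 in F: b1 = 2f1 + 2f2 + 2f3, so column 1 of P is <2, 2, 2>.
Doing the same for each bj gives P = [[2, 0, -1], [2, 2, 1], [2, 1, 1]].

[[2, 0, -1], [2, 2, 1], [2, 1, 1]]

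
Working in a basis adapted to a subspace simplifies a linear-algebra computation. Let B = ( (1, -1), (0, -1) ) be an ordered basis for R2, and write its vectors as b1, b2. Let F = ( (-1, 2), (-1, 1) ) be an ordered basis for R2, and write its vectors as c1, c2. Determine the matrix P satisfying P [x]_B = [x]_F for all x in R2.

Column j of P is [bj]_F, since P maps B-coordinates to F-coordinates.
Expressing b1 in F: b1 = 0·c1 - c2, so column 1 of P is (0, -1).
Doing the same for each bj gives P = [[0, -1], [-1, 1]].

[[0, -1], [-1, 1]]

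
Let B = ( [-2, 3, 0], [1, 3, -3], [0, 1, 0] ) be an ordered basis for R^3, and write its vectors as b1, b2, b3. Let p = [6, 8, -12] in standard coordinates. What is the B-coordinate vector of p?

[-1, 4, -1]

[p]_B is the unique c with M c = p, where M has columns b1, ..., b3.
Gaussian elimination on [M | p] yields c = (-1, 4, -1).
Check: -b1 + 4b2 - b3 = [6, 8, -12].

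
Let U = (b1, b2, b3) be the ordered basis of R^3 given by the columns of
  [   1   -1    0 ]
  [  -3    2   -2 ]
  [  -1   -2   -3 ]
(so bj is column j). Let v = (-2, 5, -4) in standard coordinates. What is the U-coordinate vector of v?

We seek scalars with c_1 b1 + ... + c_3 b3 = v; equivalently solve M c = v where the columns of M are b1, ..., b3.
Row-reducing the augmented matrix [M | v] gives c = (1, 3, -1).
Check: b1 + 3b2 - b3 = (-2, 5, -4).

(1, 3, -1)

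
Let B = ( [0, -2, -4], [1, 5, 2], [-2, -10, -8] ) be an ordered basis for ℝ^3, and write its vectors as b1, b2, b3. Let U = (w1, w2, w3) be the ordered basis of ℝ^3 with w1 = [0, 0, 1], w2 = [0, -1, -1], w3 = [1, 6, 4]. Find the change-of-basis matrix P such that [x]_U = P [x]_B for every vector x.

[[-2, -1, -2], [2, 1, -2], [0, 1, -2]]

Let M have columns bj and N have columns wj. Then for every x, N [x]_U = x = M [x]_B, so P = N^(-1) M.
Since det N = 1, N^(-1) has integer entries; multiplying gives P = [[-2, -1, -2], [2, 1, -2], [0, 1, -2]].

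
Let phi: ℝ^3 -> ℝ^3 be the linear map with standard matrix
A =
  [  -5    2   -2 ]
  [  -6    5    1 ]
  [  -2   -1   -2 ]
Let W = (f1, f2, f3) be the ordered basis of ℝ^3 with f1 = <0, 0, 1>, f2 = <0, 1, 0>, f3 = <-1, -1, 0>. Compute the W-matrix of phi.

[[-2, -1, 3], [3, 3, -2], [2, -2, -3]]

Let P have columns f1, ..., f3. Then [phi]_W = P^(-1) A P.
Here det P = 1, so P^(-1) is integer; computing A P first and then P^(-1)(A P) gives [[-2, -1, 3], [3, 3, -2], [2, -2, -3]].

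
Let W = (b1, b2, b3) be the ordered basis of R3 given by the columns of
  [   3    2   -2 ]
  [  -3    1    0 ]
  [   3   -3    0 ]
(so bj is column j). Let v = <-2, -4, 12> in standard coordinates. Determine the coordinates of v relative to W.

We seek scalars with c_1 b1 + ... + c_3 b3 = v; equivalently solve M c = v where the columns of M are b1, ..., b3.
Gaussian elimination on [M | v] yields c = (0, -4, -3).
Check: 0·b1 - 4b2 - 3b3 = <-2, -4, 12>.

<0, -4, -3>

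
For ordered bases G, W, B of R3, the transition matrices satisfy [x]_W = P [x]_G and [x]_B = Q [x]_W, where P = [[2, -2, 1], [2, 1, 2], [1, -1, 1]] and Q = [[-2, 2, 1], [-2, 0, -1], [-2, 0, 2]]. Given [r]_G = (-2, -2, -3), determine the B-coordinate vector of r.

(-21, 9, 0)

Composing the changes, [r]_B = Q P [r]_G.
Q P = [[1, 5, 3], [-5, 5, -3], [-2, 2, 0]]; applying this to (-2, -2, -3) gives (-21, 9, 0).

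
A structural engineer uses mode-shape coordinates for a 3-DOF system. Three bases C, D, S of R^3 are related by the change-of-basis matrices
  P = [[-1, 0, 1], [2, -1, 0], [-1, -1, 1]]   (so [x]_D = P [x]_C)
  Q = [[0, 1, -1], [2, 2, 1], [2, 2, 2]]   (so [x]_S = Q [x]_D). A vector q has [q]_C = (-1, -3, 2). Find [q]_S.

Composing the changes, [q]_S = Q P [q]_C.
Q P = [[3, 0, -1], [1, -3, 3], [0, -4, 4]]; applying this to (-1, -3, 2) gives (-5, 14, 20).

(-5, 14, 20)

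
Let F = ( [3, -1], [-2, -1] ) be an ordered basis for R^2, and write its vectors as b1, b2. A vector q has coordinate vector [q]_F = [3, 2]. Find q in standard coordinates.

By definition q = 3b1 + 2b2.
Summing componentwise gives [5, -5].

[5, -5]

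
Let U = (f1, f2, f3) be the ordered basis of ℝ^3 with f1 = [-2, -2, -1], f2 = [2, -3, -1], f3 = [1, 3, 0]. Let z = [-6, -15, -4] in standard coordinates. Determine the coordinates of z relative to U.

[3, 1, -2]

We seek scalars with c_1 f1 + ... + c_3 f3 = z; equivalently solve M c = z where the columns of M are f1, ..., f3.
Solving this 3x3 system gives c = (3, 1, -2).
Check: 3f1 + f2 - 2f3 = [-6, -15, -4].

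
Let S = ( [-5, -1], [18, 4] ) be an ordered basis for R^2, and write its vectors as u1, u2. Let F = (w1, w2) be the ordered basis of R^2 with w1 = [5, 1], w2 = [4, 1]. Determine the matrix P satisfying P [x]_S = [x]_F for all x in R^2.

Take x = uj: its S-coordinates are the j-th standard unit vector, so P e_j — column j of P — equals [uj]_F.
u1 = -w1 + 0·w2, giving column 1 = [-1, 0]; repeating for each j gives P = [[-1, 2], [0, 2]].

[[-1, 2], [0, 2]]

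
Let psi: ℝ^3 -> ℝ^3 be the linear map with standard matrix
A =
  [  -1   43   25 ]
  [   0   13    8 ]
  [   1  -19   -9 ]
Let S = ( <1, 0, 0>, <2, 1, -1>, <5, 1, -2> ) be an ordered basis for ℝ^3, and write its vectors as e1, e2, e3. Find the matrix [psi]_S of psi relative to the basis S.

The j-th column of [psi]_S is [psi(ej)]_S.
psi(e1) = A e1 = <-1, 0, 1> = 2e1 + e2 - e3, so column 1 is <2, 1, -1>.
Repeating for e2, e3 and assembling the columns gives [[2, -3, -3], [1, 2, -2], [-1, 3, -1]].

[[2, -3, -3], [1, 2, -2], [-1, 3, -1]]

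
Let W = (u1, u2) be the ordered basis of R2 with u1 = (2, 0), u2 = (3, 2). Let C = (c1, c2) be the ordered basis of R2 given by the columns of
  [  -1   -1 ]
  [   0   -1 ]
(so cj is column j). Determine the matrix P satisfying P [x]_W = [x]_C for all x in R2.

Let M have columns uj and N have columns cj. Then for every x, N [x]_C = x = M [x]_W, so P = N^(-1) M.
Since det N = 1, N^(-1) has integer entries; multiplying gives P = [[-2, -1], [0, -2]].

[[-2, -1], [0, -2]]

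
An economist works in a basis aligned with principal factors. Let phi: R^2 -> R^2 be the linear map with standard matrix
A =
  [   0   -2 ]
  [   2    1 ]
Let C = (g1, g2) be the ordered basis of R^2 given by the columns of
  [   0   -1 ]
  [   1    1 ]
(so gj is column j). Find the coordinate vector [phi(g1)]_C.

[-1, 2]

Compute phi(g1) = A g1 = [-2, 1] in standard coordinates.
Then write this in C-coordinates: solve for y in y_1 g1 + y_2 g2 = [-2, 1].
This gives y = [-1, 2], which is column 1 of [phi]_C.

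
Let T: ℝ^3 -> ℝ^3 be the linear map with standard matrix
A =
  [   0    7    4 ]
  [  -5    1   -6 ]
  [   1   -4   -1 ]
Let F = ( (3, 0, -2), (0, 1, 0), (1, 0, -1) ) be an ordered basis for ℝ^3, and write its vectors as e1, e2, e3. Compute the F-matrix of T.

The j-th column of [T]_F is [T(ej)]_F.
T(e1) = A e1 = (-8, -3, 5) = -3e1 - 3e2 + e3, so column 1 is (-3, -3, 1).
Repeating for e2, e3 and assembling the columns gives [[-3, 3, -2], [-3, 1, 1], [1, -2, 2]].

[[-3, 3, -2], [-3, 1, 1], [1, -2, 2]]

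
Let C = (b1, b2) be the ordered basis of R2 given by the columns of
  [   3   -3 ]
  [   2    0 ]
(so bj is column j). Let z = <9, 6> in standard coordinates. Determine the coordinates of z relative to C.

We seek scalars with c_1 b1 + c_2 b2 = z; equivalently solve M c = z where the columns of M are b1, b2.
System: 3c_1 - 3c_2 = 9, 2c_1 + 0c_2 = 6; solving gives c_1 = 3, c_2 = 0.
Check: 3b1 + 0·b2 = <9, 6>.

<3, 0>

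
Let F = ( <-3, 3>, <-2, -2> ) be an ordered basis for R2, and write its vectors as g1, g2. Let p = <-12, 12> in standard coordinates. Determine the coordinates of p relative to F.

<4, 0>

[p]_F is the unique c with M c = p, where M has columns g1, g2.
System: -3c_1 - 2c_2 = -12, 3c_1 - 2c_2 = 12; solving gives c_1 = 4, c_2 = 0.
Check: 4g1 + 0·g2 = <-12, 12>.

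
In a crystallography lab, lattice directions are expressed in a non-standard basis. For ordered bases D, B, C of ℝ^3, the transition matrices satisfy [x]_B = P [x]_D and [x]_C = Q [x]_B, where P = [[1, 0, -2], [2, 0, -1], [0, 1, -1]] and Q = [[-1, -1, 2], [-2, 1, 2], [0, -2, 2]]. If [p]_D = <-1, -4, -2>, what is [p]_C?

<-7, -10, -4>

Composing the changes, [p]_C = Q P [p]_D.
Q P = [[-3, 2, 1], [0, 2, 1], [-4, 2, 0]]; applying this to <-1, -4, -2> gives <-7, -10, -4>.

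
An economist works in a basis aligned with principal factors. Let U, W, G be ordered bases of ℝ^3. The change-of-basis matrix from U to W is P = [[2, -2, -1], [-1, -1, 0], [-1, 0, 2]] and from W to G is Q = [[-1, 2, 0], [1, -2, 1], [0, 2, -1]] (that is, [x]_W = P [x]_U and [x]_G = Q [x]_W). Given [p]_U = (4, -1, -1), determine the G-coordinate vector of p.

First [p]_W = P [p]_U = (11, -3, -6).
Then [p]_G = Q [p]_W = (-17, 11, 0).

(-17, 11, 0)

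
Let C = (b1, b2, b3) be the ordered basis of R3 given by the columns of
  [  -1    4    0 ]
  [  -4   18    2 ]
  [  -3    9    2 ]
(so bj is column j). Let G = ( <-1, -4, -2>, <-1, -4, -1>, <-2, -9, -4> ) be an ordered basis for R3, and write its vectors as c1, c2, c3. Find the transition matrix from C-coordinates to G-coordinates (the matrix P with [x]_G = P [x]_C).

[[2, -1, 2], [-1, 1, 2], [0, -2, -2]]

Let M have columns bj and N have columns cj. Then for every x, N [x]_G = x = M [x]_C, so P = N^(-1) M.
Since det N = -1, N^(-1) has integer entries; multiplying gives P = [[2, -1, 2], [-1, 1, 2], [0, -2, -2]].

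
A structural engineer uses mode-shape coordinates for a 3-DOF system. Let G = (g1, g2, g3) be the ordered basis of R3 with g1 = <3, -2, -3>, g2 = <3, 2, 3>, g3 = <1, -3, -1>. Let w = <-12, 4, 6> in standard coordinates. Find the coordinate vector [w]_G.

<-3, -1, 0>

[w]_G is the unique c with M c = w, where M has columns g1, ..., g3.
Gaussian elimination on [M | w] yields c = (-3, -1, 0).
Check: -3g1 - g2 + 0·g3 = <-12, 4, 6>.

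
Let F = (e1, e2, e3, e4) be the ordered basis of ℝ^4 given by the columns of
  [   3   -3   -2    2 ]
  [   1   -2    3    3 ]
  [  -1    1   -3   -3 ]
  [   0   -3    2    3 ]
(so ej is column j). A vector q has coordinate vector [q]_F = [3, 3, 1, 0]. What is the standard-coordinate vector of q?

[-2, 0, -3, -7]

The coordinates say q = 3e1 + 3e2 + e3 + 0·e4; adding the scaled basis vectors gives [-2, 0, -3, -7].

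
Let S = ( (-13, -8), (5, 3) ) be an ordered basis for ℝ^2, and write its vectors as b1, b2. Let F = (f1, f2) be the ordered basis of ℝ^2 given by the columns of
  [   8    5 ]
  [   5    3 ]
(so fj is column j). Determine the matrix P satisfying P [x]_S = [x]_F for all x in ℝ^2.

[[-1, 0], [-1, 1]]

Column j of P is [bj]_F, since P maps S-coordinates to F-coordinates.
Expressing b1 in F: b1 = -f1 - f2, so column 1 of P is (-1, -1).
Doing the same for each bj gives P = [[-1, 0], [-1, 1]].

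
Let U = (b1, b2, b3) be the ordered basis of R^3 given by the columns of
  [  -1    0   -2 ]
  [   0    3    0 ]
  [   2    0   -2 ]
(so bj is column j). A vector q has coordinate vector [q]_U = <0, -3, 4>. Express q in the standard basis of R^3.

<-8, -9, -8>

By definition q = 0·b1 - 3b2 + 4b3.
Summing componentwise gives <-8, -9, -8>.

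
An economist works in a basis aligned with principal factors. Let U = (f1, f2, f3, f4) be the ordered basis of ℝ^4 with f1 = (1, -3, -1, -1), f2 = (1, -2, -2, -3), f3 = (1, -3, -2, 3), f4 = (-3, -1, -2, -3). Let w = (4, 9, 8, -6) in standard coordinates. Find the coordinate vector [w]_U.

(0, 1, -3, -2)

We seek scalars with c_1 f1 + ... + c_4 f4 = w; equivalently solve M c = w where the columns of M are f1, ..., f4.
Row-reducing the augmented matrix [M | w] gives c = (0, 1, -3, -2).
Check: 0·f1 + f2 - 3f3 - 2f4 = (4, 9, 8, -6).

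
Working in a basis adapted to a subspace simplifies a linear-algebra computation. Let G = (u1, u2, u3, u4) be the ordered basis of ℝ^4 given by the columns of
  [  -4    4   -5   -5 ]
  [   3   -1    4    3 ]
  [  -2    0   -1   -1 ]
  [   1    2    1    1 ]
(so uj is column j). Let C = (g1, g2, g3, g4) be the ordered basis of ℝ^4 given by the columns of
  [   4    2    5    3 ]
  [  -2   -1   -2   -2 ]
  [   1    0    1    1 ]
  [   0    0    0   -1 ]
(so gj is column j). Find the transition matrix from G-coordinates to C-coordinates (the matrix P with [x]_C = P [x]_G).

Column j of P is [uj]_C, since P maps G-coordinates to C-coordinates.
Expressing u1 in C: u1 = -2g1 + g2 + g3 - g4, so column 1 of P is (-2, 1, 1, -1).
Doing the same for each uj gives P = [[-2, 2, -2, 0], [1, 1, -2, -1], [1, 0, 2, 0], [-1, -2, -1, -1]].

[[-2, 2, -2, 0], [1, 1, -2, -1], [1, 0, 2, 0], [-1, -2, -1, -1]]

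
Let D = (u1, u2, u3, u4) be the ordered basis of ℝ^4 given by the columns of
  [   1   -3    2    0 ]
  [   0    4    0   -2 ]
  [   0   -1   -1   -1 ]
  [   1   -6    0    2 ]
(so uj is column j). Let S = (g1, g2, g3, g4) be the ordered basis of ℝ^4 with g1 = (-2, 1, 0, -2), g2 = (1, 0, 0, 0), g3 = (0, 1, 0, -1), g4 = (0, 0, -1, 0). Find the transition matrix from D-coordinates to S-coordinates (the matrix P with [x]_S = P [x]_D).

[[-1, 2, 0, 0], [-1, 1, 2, 0], [1, 2, 0, -2], [0, 1, 1, 1]]

Let M have columns uj and N have columns gj. Then for every x, N [x]_S = x = M [x]_D, so P = N^(-1) M.
Since det N = -1, N^(-1) has integer entries; multiplying gives P = [[-1, 2, 0, 0], [-1, 1, 2, 0], [1, 2, 0, -2], [0, 1, 1, 1]].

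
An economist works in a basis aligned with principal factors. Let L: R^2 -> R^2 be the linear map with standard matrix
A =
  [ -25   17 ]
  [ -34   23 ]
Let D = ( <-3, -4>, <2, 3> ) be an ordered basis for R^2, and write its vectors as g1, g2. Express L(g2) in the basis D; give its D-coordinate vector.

<-1, -1>

Column 2 of [L]_D is the D-coordinate vector of L(g2).
In standard coordinates L(g2) = A g2 = <1, 1>.
Converting to D: <1, 1> = -g1 - g2, so the coordinate vector is <-1, -1>.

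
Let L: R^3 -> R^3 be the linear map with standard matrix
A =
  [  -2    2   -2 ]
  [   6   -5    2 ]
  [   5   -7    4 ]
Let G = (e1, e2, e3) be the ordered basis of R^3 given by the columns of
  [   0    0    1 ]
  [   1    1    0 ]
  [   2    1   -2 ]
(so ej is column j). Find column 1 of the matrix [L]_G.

Column 1 of [L]_G is the G-coordinate vector of L(e1).
In standard coordinates L(e1) = A e1 = <-2, -1, 1>.
Converting to G: <-2, -1, 1> = -2e1 + e2 - 2e3, so the coordinate vector is <-2, 1, -2>.

<-2, 1, -2>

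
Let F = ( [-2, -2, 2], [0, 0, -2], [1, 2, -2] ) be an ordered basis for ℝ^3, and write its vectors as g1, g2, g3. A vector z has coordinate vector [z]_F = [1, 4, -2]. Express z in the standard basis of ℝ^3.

By definition z = g1 + 4g2 - 2g3.
Summing componentwise gives [-4, -6, -2].

[-4, -6, -2]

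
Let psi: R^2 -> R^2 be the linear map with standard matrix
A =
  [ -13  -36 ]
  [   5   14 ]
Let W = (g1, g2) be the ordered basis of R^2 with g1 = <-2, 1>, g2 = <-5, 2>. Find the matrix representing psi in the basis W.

[[0, 1], [2, 1]]

With P the matrix whose columns are g1, g2, [psi]_W = P^(-1) A P.
Column by column: psi(g1) = A g1 = <-10, 4>; its W-coordinates <0, 2> give column 1.
Continuing for each basis vector yields [psi]_W = [[0, 1], [2, 1]].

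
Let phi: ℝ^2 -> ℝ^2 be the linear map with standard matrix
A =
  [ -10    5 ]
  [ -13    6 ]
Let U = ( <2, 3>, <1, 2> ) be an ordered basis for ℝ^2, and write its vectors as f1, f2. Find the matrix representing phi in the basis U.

The j-th column of [phi]_U is [phi(fj)]_U.
phi(f1) = A f1 = <-5, -8> = -2f1 - f2, so column 1 is <-2, -1>.
Repeating for f2 and assembling the columns gives [[-2, 1], [-1, -2]].

[[-2, 1], [-1, -2]]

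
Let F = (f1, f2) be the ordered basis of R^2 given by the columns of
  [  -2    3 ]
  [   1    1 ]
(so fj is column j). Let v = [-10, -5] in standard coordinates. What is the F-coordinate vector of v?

[-1, -4]

We seek scalars with c_1 f1 + c_2 f2 = v; equivalently solve M c = v where the columns of M are f1, f2.
System: -2c_1 + 3c_2 = -10, c_1 + c_2 = -5; solving gives c_1 = -1, c_2 = -4.
Check: -f1 - 4f2 = [-10, -5].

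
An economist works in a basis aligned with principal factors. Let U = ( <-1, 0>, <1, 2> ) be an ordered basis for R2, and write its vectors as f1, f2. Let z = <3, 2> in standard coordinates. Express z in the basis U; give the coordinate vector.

<-2, 1>

We seek scalars with c_1 f1 + c_2 f2 = z; equivalently solve M c = z where the columns of M are f1, f2.
System: -c_1 + c_2 = 3, 0c_1 + 2c_2 = 2; solving gives c_1 = -2, c_2 = 1.
Check: -2f1 + f2 = <3, 2>.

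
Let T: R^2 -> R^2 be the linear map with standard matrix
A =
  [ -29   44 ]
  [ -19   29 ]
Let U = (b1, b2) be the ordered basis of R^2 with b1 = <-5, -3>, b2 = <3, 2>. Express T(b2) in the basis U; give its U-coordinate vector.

<1, 2>

Compute T(b2) = A b2 = <1, 1> in standard coordinates.
Then write this in U-coordinates: solve for y in y_1 b1 + y_2 b2 = <1, 1>.
This gives y = <1, 2>, which is column 2 of [T]_U.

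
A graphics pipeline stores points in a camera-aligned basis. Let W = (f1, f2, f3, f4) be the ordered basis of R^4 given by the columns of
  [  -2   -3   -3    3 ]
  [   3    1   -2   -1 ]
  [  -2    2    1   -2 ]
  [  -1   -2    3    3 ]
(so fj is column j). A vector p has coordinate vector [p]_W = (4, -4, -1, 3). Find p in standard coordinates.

The coordinates say p = 4f1 - 4f2 - f3 + 3f4; adding the scaled basis vectors gives (16, 7, -23, 10).

(16, 7, -23, 10)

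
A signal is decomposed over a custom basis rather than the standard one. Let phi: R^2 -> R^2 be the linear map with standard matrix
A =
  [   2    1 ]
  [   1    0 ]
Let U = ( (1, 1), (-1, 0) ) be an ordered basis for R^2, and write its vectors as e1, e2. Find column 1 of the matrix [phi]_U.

Column 1 of [phi]_U is the U-coordinate vector of phi(e1).
In standard coordinates phi(e1) = A e1 = (3, 1).
Converting to U: (3, 1) = e1 - 2e2, so the coordinate vector is (1, -2).

(1, -2)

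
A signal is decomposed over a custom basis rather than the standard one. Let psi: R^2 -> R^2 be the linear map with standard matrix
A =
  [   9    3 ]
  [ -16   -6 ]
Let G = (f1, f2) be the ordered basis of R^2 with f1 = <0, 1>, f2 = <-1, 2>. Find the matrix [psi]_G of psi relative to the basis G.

The j-th column of [psi]_G is [psi(fj)]_G.
psi(f1) = A f1 = <3, -6> = 0·f1 - 3f2, so column 1 is <0, -3>.
Repeating for f2 and assembling the columns gives [[0, -2], [-3, 3]].

[[0, -2], [-3, 3]]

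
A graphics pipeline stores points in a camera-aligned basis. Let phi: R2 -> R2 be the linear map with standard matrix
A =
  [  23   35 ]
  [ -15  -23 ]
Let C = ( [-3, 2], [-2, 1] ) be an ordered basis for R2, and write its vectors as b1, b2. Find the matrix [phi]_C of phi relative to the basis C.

Let P have columns b1, b2. Then [phi]_C = P^(-1) A P.
Here det P = 1, so P^(-1) is integer; computing A P first and then P^(-1)(A P) gives [[-1, 3], [1, 1]].

[[-1, 3], [1, 1]]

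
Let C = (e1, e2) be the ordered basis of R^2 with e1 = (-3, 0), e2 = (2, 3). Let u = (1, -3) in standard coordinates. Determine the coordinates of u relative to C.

We seek scalars with c_1 e1 + c_2 e2 = u; equivalently solve M c = u where the columns of M are e1, e2.
System: -3c_1 + 2c_2 = 1, 0c_1 + 3c_2 = -3; solving gives c_1 = -1, c_2 = -1.
Check: -e1 - e2 = (1, -3).

(-1, -1)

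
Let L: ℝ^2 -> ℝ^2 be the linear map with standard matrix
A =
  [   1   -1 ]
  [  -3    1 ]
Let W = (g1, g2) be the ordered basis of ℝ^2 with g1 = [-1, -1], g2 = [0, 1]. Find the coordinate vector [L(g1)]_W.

Column 1 of [L]_W is the W-coordinate vector of L(g1).
In standard coordinates L(g1) = A g1 = [0, 2].
Converting to W: [0, 2] = 0·g1 + 2g2, so the coordinate vector is [0, 2].

[0, 2]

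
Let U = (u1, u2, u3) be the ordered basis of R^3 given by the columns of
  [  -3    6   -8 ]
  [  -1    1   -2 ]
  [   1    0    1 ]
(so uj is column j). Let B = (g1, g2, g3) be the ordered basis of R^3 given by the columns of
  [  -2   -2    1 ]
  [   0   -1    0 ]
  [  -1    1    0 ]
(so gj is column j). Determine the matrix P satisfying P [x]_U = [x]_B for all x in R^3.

[[0, -1, 1], [1, -1, 2], [-1, 2, -2]]

Take x = uj: its U-coordinates are the j-th standard unit vector, so P e_j — column j of P — equals [uj]_B.
u1 = 0·g1 + g2 - g3, giving column 1 = (0, 1, -1); repeating for each j gives P = [[0, -1, 1], [1, -1, 2], [-1, 2, -2]].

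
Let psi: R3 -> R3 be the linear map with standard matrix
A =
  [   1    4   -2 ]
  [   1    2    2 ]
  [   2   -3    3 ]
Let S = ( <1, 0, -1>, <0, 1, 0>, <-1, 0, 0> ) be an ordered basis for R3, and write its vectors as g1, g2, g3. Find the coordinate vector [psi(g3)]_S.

<2, -1, 3>

Column 3 of [psi]_S is the S-coordinate vector of psi(g3).
In standard coordinates psi(g3) = A g3 = <-1, -1, -2>.
Converting to S: <-1, -1, -2> = 2g1 - g2 + 3g3, so the coordinate vector is <2, -1, 3>.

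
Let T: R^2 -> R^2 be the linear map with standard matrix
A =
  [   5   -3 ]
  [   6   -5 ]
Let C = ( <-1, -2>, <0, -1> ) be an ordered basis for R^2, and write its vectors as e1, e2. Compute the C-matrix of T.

[[-1, -3], [-2, 1]]

The j-th column of [T]_C is [T(ej)]_C.
T(e1) = A e1 = <1, 4> = -e1 - 2e2, so column 1 is <-1, -2>.
Repeating for e2 and assembling the columns gives [[-1, -3], [-2, 1]].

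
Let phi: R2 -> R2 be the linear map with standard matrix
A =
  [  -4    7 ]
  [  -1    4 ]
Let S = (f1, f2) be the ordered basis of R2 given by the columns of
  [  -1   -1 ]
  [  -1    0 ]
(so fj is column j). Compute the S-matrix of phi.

With P the matrix whose columns are f1, f2, [phi]_S = P^(-1) A P.
Column by column: phi(f1) = A f1 = [-3, -3]; its S-coordinates [3, 0] give column 1.
Continuing for each basis vector yields [phi]_S = [[3, -1], [0, -3]].

[[3, -1], [0, -3]]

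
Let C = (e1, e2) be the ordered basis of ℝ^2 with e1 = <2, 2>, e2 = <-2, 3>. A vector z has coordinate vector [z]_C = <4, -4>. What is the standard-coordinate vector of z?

The coordinates say z = 4e1 - 4e2; adding the scaled basis vectors gives <16, -4>.

<16, -4>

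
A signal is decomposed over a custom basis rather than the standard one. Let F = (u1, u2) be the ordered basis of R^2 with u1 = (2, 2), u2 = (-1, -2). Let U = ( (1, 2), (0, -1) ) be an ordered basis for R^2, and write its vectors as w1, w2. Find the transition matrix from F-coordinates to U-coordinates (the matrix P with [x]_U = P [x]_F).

[[2, -1], [2, 0]]

Let M have columns uj and N have columns wj. Then for every x, N [x]_U = x = M [x]_F, so P = N^(-1) M.
Since det N = -1, N^(-1) has integer entries; multiplying gives P = [[2, -1], [2, 0]].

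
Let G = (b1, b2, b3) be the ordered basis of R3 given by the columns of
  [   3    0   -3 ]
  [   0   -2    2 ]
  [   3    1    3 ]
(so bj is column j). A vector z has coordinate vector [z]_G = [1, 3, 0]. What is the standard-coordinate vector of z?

By definition z = b1 + 3b2 + 0·b3.
Summing componentwise gives [3, -6, 6].

[3, -6, 6]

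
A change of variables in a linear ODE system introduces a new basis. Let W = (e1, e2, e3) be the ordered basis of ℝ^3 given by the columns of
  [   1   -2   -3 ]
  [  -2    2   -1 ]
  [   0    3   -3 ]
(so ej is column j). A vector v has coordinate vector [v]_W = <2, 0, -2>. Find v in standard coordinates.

The coordinates say v = 2e1 + 0·e2 - 2e3; adding the scaled basis vectors gives <8, -2, 6>.

<8, -2, 6>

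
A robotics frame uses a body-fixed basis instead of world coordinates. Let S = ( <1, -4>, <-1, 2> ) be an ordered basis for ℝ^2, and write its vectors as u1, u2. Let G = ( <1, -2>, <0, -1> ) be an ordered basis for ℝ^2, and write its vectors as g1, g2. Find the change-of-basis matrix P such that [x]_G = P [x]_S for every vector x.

Take x = uj: its S-coordinates are the j-th standard unit vector, so P e_j — column j of P — equals [uj]_G.
u1 = g1 + 2g2, giving column 1 = <1, 2>; repeating for each j gives P = [[1, -1], [2, 0]].

[[1, -1], [2, 0]]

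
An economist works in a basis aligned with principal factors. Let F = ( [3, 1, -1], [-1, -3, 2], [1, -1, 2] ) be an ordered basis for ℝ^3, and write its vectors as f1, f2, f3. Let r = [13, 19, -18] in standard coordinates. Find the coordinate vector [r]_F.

[4, -4, -3]

We seek scalars with c_1 f1 + ... + c_3 f3 = r; equivalently solve M c = r where the columns of M are f1, ..., f3.
Solving this 3x3 system gives c = (4, -4, -3).
Check: 4f1 - 4f2 - 3f3 = [13, 19, -18].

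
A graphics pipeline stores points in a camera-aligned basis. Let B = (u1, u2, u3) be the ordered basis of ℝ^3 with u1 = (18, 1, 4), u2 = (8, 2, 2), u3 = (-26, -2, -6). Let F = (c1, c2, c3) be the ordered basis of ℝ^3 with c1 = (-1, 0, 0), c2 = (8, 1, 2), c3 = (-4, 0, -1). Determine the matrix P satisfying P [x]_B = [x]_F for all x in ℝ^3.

Let M have columns uj and N have columns cj. Then for every x, N [x]_F = x = M [x]_B, so P = N^(-1) M.
Since det N = 1, N^(-1) has integer entries; multiplying gives P = [[-2, 0, 2], [1, 2, -2], [-2, 2, 2]].

[[-2, 0, 2], [1, 2, -2], [-2, 2, 2]]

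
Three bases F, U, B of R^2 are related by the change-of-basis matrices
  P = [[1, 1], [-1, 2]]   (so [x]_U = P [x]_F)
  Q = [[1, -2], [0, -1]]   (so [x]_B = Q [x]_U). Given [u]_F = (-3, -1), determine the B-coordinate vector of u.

(-6, -1)

First [u]_U = P [u]_F = (-4, 1).
Then [u]_B = Q [u]_U = (-6, -1).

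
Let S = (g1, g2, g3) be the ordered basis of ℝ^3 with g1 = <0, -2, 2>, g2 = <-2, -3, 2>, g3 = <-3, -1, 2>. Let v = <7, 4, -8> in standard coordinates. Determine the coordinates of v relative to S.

<-2, 1, -3>

We seek scalars with c_1 g1 + ... + c_3 g3 = v; equivalently solve M c = v where the columns of M are g1, ..., g3.
Row-reducing the augmented matrix [M | v] gives c = (-2, 1, -3).
Check: -2g1 + g2 - 3g3 = <7, 4, -8>.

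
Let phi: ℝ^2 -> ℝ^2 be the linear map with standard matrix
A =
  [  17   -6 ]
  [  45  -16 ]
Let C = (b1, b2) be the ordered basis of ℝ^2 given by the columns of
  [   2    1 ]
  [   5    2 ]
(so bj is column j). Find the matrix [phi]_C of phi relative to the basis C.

With P the matrix whose columns are b1, b2, [phi]_C = P^(-1) A P.
Column by column: phi(b1) = A b1 = (4, 10); its C-coordinates (2, 0) give column 1.
Continuing for each basis vector yields [phi]_C = [[2, 3], [0, -1]].

[[2, 3], [0, -1]]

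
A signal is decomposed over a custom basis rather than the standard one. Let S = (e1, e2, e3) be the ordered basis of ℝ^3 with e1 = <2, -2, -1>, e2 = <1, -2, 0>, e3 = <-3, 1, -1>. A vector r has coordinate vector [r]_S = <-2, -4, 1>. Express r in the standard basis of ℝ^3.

By definition r = -2e1 - 4e2 + e3.
Summing componentwise gives <-11, 13, 1>.

<-11, 13, 1>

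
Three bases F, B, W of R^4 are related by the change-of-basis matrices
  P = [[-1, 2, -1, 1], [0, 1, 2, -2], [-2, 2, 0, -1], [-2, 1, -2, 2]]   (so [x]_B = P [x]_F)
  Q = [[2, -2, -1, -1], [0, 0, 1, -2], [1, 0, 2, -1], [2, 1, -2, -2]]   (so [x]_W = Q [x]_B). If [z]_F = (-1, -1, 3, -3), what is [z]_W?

(-28, 25, 10, 13)

First [z]_B = P [z]_F = (-7, 11, 3, -11).
Then [z]_W = Q [z]_B = (-28, 25, 10, 13).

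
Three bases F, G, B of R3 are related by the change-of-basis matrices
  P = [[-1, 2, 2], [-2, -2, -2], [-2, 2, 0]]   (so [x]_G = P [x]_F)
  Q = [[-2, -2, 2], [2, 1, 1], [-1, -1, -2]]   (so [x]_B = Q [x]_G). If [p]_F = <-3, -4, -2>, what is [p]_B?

<-22, -2, -5>

Apply P to get G-coordinates <-9, 18, -2>, then Q to get B-coordinates.
The result is [p]_B = <-22, -2, -5>.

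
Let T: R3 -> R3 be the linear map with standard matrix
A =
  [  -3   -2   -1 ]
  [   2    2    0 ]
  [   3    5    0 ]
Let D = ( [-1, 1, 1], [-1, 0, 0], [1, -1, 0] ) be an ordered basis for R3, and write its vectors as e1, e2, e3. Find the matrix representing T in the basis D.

[[2, -3, -2], [0, -1, 1], [2, -1, -2]]

The j-th column of [T]_D is [T(ej)]_D.
T(e1) = A e1 = [0, 0, 2] = 2e1 + 0·e2 + 2e3, so column 1 is [2, 0, 2].
Repeating for e2, e3 and assembling the columns gives [[2, -3, -2], [0, -1, 1], [2, -1, -2]].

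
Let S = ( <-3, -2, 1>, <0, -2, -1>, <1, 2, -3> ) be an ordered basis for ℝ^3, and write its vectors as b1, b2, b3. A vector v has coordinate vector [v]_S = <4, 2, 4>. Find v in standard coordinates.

<-8, -4, -10>

v = M [v]_S, where M has columns b1, ..., b3.
Carrying out the matrix-vector product, v = <-8, -4, -10>.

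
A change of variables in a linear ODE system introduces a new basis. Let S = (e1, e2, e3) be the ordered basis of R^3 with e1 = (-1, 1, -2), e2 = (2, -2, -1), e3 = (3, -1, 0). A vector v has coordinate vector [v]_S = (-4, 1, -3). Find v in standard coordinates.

(-3, -3, 7)

v = M [v]_S, where M has columns e1, ..., e3.
Carrying out the matrix-vector product, v = (-3, -3, 7).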